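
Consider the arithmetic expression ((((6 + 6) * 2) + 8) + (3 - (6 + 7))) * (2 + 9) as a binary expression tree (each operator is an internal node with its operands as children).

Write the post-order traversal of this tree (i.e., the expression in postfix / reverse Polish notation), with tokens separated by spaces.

Post-order on an expression tree gives postfix notation: for each operator, emit left operand, right operand, then the operator.

6 6 + 2 * 8 + 3 6 7 + - + 2 9 + *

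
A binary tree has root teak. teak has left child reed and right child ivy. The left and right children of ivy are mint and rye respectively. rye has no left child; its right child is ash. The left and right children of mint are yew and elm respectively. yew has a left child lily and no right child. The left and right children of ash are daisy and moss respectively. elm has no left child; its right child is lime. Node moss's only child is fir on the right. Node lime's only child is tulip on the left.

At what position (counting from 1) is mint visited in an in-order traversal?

In-order visits the left subtree, then the node, then the right subtree.
At teak: go left to reed.
  reed is a leaf — visit reed.
Visit teak.
At teak: go right to ivy.
  At ivy: go left to mint.
    At mint: go left to yew.
      At yew: go left to lily.
        lily is a leaf — visit lily.
      Visit yew.
      At yew: no right child.
    Visit mint.
    At mint: go right to elm.
      At elm: no left child.
      Visit elm.
      At elm: go right to lime.
        At lime: go left to tulip.
          tulip is a leaf — visit tulip.
        Visit lime.
        At lime: no right child.
  Visit ivy.
  At ivy: go right to rye.
    At rye: no left child.
    Visit rye.
    At rye: go right to ash.
      At ash: go left to daisy.
        daisy is a leaf — visit daisy.
      Visit ash.
      At ash: go right to moss.
        At moss: no left child.
        Visit moss.
        At moss: go right to fir.
          fir is a leaf — visit fir.
Full in-order sequence: reed, teak, lily, yew, mint, elm, tulip, lime, ivy, rye, daisy, ash, moss, fir.

5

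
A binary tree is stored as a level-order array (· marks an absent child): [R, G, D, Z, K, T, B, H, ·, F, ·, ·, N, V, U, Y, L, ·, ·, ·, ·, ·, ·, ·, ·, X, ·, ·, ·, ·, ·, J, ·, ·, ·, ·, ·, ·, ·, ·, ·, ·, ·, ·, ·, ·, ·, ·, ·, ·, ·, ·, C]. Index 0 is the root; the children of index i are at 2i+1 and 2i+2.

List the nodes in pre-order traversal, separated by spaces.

Pre-order visits the node, then its left subtree, then its right subtree.
Visit R.
At R: go left to G.
  Visit G.
  At G: go left to Z.
    Visit Z.
    At Z: go left to H.
      Visit H.
      At H: go left to Y.
        Visit Y.
        At Y: go left to J.
          J is a leaf — visit J.
        At Y: no right child.
      At H: go right to L.
        L is a leaf — visit L.
    At Z: no right child.
  At G: go right to K.
    Visit K.
    At K: go left to F.
      F is a leaf — visit F.
    At K: no right child.
At R: go right to D.
  Visit D.
  At D: go left to T.
    Visit T.
    At T: no left child.
    At T: go right to N.
      Visit N.
      At N: go left to X.
        Visit X.
        At X: no left child.
        At X: go right to C.
          C is a leaf — visit C.
      At N: no right child.
  At D: go right to B.
    Visit B.
    At B: go left to V.
      V is a leaf — visit V.
    At B: go right to U.
      U is a leaf — visit U.

R G Z H Y J L K F D T N X C B V U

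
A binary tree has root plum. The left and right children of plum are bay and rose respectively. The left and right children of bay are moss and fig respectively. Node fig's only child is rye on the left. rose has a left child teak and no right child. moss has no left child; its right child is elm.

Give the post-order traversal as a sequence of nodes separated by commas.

elm, moss, rye, fig, bay, teak, rose, plum

Post-order visits the left subtree, then the right subtree, then the node.
At plum: go left to bay.
  At bay: go left to moss.
    At moss: no left child.
    At moss: go right to elm.
      elm is a leaf — visit elm.
    Visit moss.
  At bay: go right to fig.
    At fig: go left to rye.
      rye is a leaf — visit rye.
    At fig: no right child.
    Visit fig.
  Visit bay.
At plum: go right to rose.
  At rose: go left to teak.
    teak is a leaf — visit teak.
  At rose: no right child.
  Visit rose.
Visit plum.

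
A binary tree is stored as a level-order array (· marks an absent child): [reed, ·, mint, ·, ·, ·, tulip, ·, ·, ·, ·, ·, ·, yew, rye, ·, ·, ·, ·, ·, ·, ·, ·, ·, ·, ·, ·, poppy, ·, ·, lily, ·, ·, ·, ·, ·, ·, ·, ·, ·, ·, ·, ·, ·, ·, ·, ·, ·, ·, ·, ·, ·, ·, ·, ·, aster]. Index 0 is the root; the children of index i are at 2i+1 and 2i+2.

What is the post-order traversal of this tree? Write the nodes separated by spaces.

Post-order visits the left subtree, then the right subtree, then the node.
At reed: no left child.
At reed: go right to mint.
  At mint: no left child.
  At mint: go right to tulip.
    At tulip: go left to yew.
      At yew: go left to poppy.
        At poppy: go left to aster.
          aster is a leaf — visit aster.
        At poppy: no right child.
        Visit poppy.
      At yew: no right child.
      Visit yew.
    At tulip: go right to rye.
      At rye: no left child.
      At rye: go right to lily.
        lily is a leaf — visit lily.
      Visit rye.
    Visit tulip.
  Visit mint.
Visit reed.

aster poppy yew lily rye tulip mint reed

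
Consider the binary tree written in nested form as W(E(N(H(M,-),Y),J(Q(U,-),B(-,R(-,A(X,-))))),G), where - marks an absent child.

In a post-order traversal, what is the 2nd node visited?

H

Post-order visits the left subtree, then the right subtree, then the node.
At W: go left to E.
  At E: go left to N.
    At N: go left to H.
      At H: go left to M.
        M is a leaf — visit M.
      At H: no right child.
      Visit H.
    At N: go right to Y.
      Y is a leaf — visit Y.
    Visit N.
  At E: go right to J.
    At J: go left to Q.
      At Q: go left to U.
        U is a leaf — visit U.
      At Q: no right child.
      Visit Q.
    At J: go right to B.
      At B: no left child.
      At B: go right to R.
        At R: no left child.
        At R: go right to A.
          At A: go left to X.
            X is a leaf — visit X.
          At A: no right child.
          Visit A.
        Visit R.
      Visit B.
    Visit J.
  Visit E.
At W: go right to G.
  G is a leaf — visit G.
Visit W.
Full post-order sequence: M, H, Y, N, U, Q, X, A, R, B, J, E, G, W.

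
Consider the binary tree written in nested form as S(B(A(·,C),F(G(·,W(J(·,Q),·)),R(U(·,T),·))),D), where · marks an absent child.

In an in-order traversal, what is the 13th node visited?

D

In-order visits the left subtree, then the node, then the right subtree.
At S: go left to B.
  At B: go left to A.
    At A: no left child.
    Visit A.
    At A: go right to C.
      C is a leaf — visit C.
  Visit B.
  At B: go right to F.
    At F: go left to G.
      At G: no left child.
      Visit G.
      At G: go right to W.
        At W: go left to J.
          At J: no left child.
          Visit J.
          At J: go right to Q.
            Q is a leaf — visit Q.
        Visit W.
        At W: no right child.
    Visit F.
    At F: go right to R.
      At R: go left to U.
        At U: no left child.
        Visit U.
        At U: go right to T.
          T is a leaf — visit T.
      Visit R.
      At R: no right child.
Visit S.
At S: go right to D.
  D is a leaf — visit D.
Full in-order sequence: A, C, B, G, J, Q, W, F, U, T, R, S, D.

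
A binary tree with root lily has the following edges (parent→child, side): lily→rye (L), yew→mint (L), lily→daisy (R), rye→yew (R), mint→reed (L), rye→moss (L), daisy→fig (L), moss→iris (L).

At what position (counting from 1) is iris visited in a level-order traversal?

Level-order visits nodes level by level from the root, left to right within each level.
Level 0: lily
Level 1: rye, daisy
Level 2: moss, yew, fig
Level 3: iris, mint
Level 4: reed
Full level-order sequence: lily, rye, daisy, moss, yew, fig, iris, mint, reed.

7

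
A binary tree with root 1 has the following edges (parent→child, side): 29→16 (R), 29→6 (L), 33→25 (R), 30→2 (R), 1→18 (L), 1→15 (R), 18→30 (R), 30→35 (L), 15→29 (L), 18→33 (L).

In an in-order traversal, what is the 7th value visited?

1

In-order visits the left subtree, then the node, then the right subtree.
At 1: go left to 18.
  At 18: go left to 33.
    At 33: no left child.
    Visit 33.
    At 33: go right to 25.
      25 is a leaf — visit 25.
  Visit 18.
  At 18: go right to 30.
    At 30: go left to 35.
      35 is a leaf — visit 35.
    Visit 30.
    At 30: go right to 2.
      2 is a leaf — visit 2.
Visit 1.
At 1: go right to 15.
  At 15: go left to 29.
    At 29: go left to 6.
      6 is a leaf — visit 6.
    Visit 29.
    At 29: go right to 16.
      16 is a leaf — visit 16.
  Visit 15.
  At 15: no right child.
Full in-order sequence: 33, 25, 18, 35, 30, 2, 1, 6, 29, 16, 15.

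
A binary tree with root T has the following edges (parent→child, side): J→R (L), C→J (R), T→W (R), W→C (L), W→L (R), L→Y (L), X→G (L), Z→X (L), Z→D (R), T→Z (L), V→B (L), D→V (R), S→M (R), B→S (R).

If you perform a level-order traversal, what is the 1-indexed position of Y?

Level-order visits nodes level by level from the root, left to right within each level.
Level 0: T
Level 1: Z, W
Level 2: X, D, C, L
Level 3: G, V, J, Y
Level 4: B, R
Level 5: S
Level 6: M
Full level-order sequence: T, Z, W, X, D, C, L, G, V, J, Y, B, R, S, M.

11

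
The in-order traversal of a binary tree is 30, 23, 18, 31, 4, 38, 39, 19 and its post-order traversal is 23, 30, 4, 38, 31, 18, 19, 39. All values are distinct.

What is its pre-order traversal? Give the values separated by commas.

The last element of post-order is the root; it splits in-order into left and right subtrees.
Root 39: left subtree has 6 nodes {30, 23, 18, 31, 4, 38}, right has 1 {19}.
  Root 18: left subtree has 2 nodes {30, 23}, right has 3 {31, 4, 38}.
    Root 30: left subtree has 0 nodes { }, right has 1 {23}.
    Root 31: left subtree has 0 nodes { }, right has 2 {4, 38}.
      Root 38: left subtree has 1 node {4}, right has 0 { }.

39, 18, 30, 23, 31, 38, 4, 19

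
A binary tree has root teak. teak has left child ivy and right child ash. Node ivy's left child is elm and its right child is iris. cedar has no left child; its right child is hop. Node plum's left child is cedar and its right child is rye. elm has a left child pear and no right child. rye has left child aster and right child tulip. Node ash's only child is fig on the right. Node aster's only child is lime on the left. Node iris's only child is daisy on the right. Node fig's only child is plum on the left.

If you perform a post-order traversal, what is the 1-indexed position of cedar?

Post-order visits the left subtree, then the right subtree, then the node.
At teak: go left to ivy.
  At ivy: go left to elm.
    At elm: go left to pear.
      pear is a leaf — visit pear.
    At elm: no right child.
    Visit elm.
  At ivy: go right to iris.
    At iris: no left child.
    At iris: go right to daisy.
      daisy is a leaf — visit daisy.
    Visit iris.
  Visit ivy.
At teak: go right to ash.
  At ash: no left child.
  At ash: go right to fig.
    At fig: go left to plum.
      At plum: go left to cedar.
        At cedar: no left child.
        At cedar: go right to hop.
          hop is a leaf — visit hop.
        Visit cedar.
      At plum: go right to rye.
        At rye: go left to aster.
          At aster: go left to lime.
            lime is a leaf — visit lime.
          At aster: no right child.
          Visit aster.
        At rye: go right to tulip.
          tulip is a leaf — visit tulip.
        Visit rye.
      Visit plum.
    At fig: no right child.
    Visit fig.
  Visit ash.
Visit teak.
Full post-order sequence: pear, elm, daisy, iris, ivy, hop, cedar, lime, aster, tulip, rye, plum, fig, ash, teak.

7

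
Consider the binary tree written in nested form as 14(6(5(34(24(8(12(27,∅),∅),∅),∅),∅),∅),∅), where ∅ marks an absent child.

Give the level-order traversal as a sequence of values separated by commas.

14, 6, 5, 34, 24, 8, 12, 27

Level-order visits nodes level by level from the root, left to right within each level.
Level 0: 14
Level 1: 6
Level 2: 5
Level 3: 34
Level 4: 24
Level 5: 8
Level 6: 12
Level 7: 27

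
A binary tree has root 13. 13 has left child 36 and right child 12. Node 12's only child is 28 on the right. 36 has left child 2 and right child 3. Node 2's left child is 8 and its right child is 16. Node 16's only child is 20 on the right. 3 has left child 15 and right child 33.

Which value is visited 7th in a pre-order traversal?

3

Pre-order visits the node, then its left subtree, then its right subtree.
Visit 13.
At 13: go left to 36.
  Visit 36.
  At 36: go left to 2.
    Visit 2.
    At 2: go left to 8.
      8 is a leaf — visit 8.
    At 2: go right to 16.
      Visit 16.
      At 16: no left child.
      At 16: go right to 20.
        20 is a leaf — visit 20.
  At 36: go right to 3.
    Visit 3.
    At 3: go left to 15.
      15 is a leaf — visit 15.
    At 3: go right to 33.
      33 is a leaf — visit 33.
At 13: go right to 12.
  Visit 12.
  At 12: no left child.
  At 12: go right to 28.
    28 is a leaf — visit 28.
Full pre-order sequence: 13, 36, 2, 8, 16, 20, 3, 15, 33, 12, 28.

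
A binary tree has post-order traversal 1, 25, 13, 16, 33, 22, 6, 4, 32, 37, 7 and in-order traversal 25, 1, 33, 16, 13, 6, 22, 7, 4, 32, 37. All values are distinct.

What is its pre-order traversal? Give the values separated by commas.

The last element of post-order is the root; it splits in-order into left and right subtrees.
Root 7: left subtree has 7 nodes {25, 1, 33, 16, 13, 6, 22}, right has 3 {4, 32, 37}.
  Root 6: left subtree has 5 nodes {25, 1, 33, 16, 13}, right has 1 {22}.
    Root 33: left subtree has 2 nodes {25, 1}, right has 2 {16, 13}.
      Root 25: left subtree has 0 nodes { }, right has 1 {1}.
      Root 16: left subtree has 0 nodes { }, right has 1 {13}.
  Root 37: left subtree has 2 nodes {4, 32}, right has 0 { }.
    Root 32: left subtree has 1 node {4}, right has 0 { }.

7, 6, 33, 25, 1, 16, 13, 22, 37, 32, 4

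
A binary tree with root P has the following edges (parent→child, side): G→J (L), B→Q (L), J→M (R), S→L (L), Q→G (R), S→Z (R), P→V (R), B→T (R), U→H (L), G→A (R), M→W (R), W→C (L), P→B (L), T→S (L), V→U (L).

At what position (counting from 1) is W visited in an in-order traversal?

In-order visits the left subtree, then the node, then the right subtree.
At P: go left to B.
  At B: go left to Q.
    At Q: no left child.
    Visit Q.
    At Q: go right to G.
      At G: go left to J.
        At J: no left child.
        Visit J.
        At J: go right to M.
          At M: no left child.
          Visit M.
          At M: go right to W.
            At W: go left to C.
              C is a leaf — visit C.
            Visit W.
            At W: no right child.
      Visit G.
      At G: go right to A.
        A is a leaf — visit A.
  Visit B.
  At B: go right to T.
    At T: go left to S.
      At S: go left to L.
        L is a leaf — visit L.
      Visit S.
      At S: go right to Z.
        Z is a leaf — visit Z.
    Visit T.
    At T: no right child.
Visit P.
At P: go right to V.
  At V: go left to U.
    At U: go left to H.
      H is a leaf — visit H.
    Visit U.
    At U: no right child.
  Visit V.
  At V: no right child.
Full in-order sequence: Q, J, M, C, W, G, A, B, L, S, Z, T, P, H, U, V.

5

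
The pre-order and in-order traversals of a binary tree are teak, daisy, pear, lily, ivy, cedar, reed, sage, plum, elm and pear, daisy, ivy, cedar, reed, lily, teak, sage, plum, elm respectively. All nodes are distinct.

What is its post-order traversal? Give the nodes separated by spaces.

pear reed cedar ivy lily daisy elm plum sage teak

The first element of pre-order is the root; it splits in-order into left and right subtrees.
Root teak: left subtree has 6 nodes {pear, daisy, ivy, cedar, reed, lily}, right has 3 {sage, plum, elm}.
  Root daisy: left subtree has 1 node {pear}, right has 4 {ivy, cedar, reed, lily}.
    Root lily: left subtree has 3 nodes {ivy, cedar, reed}, right has 0 { }.
      Root ivy: left subtree has 0 nodes { }, right has 2 {cedar, reed}.
        Root cedar: left subtree has 0 nodes { }, right has 1 {reed}.
  Root sage: left subtree has 0 nodes { }, right has 2 {plum, elm}.
    Root plum: left subtree has 0 nodes { }, right has 1 {elm}.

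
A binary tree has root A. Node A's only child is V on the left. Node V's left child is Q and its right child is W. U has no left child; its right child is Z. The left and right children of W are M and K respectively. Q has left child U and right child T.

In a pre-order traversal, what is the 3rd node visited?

Q

Pre-order visits the node, then its left subtree, then its right subtree.
Visit A.
At A: go left to V.
  Visit V.
  At V: go left to Q.
    Visit Q.
    At Q: go left to U.
      Visit U.
      At U: no left child.
      At U: go right to Z.
        Z is a leaf — visit Z.
    At Q: go right to T.
      T is a leaf — visit T.
  At V: go right to W.
    Visit W.
    At W: go left to M.
      M is a leaf — visit M.
    At W: go right to K.
      K is a leaf — visit K.
At A: no right child.
Full pre-order sequence: A, V, Q, U, Z, T, W, M, K.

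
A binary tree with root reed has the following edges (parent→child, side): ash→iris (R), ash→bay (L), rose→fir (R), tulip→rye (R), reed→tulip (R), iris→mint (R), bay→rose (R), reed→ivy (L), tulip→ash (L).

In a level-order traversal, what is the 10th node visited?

fir

Level-order visits nodes level by level from the root, left to right within each level.
Level 0: reed
Level 1: ivy, tulip
Level 2: ash, rye
Level 3: bay, iris
Level 4: rose, mint
Level 5: fir
Full level-order sequence: reed, ivy, tulip, ash, rye, bay, iris, rose, mint, fir.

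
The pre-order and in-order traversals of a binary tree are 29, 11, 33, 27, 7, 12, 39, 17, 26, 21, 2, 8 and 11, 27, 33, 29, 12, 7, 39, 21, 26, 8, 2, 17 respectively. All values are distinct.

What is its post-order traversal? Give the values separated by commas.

27, 33, 11, 12, 21, 8, 2, 26, 17, 39, 7, 29

The first element of pre-order is the root; it splits in-order into left and right subtrees.
Root 29: left subtree has 3 nodes {11, 27, 33}, right has 8 {12, 7, 39, 21, 26, 8, 2, 17}.
  Root 11: left subtree has 0 nodes { }, right has 2 {27, 33}.
    Root 33: left subtree has 1 node {27}, right has 0 { }.
  Root 7: left subtree has 1 node {12}, right has 6 {39, 21, 26, 8, 2, 17}.
    Root 39: left subtree has 0 nodes { }, right has 5 {21, 26, 8, 2, 17}.
      Root 17: left subtree has 4 nodes {21, 26, 8, 2}, right has 0 { }.
        Root 26: left subtree has 1 node {21}, right has 2 {8, 2}.
          Root 2: left subtree has 1 node {8}, right has 0 { }.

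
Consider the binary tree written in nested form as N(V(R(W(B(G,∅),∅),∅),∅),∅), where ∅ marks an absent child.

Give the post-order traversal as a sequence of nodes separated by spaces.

Post-order visits the left subtree, then the right subtree, then the node.
At N: go left to V.
  At V: go left to R.
    At R: go left to W.
      At W: go left to B.
        At B: go left to G.
          G is a leaf — visit G.
        At B: no right child.
        Visit B.
      At W: no right child.
      Visit W.
    At R: no right child.
    Visit R.
  At V: no right child.
  Visit V.
At N: no right child.
Visit N.

G B W R V N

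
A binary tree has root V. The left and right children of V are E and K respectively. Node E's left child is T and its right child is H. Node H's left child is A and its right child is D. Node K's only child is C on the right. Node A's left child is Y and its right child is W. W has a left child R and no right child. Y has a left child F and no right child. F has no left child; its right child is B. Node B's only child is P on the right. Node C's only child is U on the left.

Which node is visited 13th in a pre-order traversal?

K

Pre-order visits the node, then its left subtree, then its right subtree.
Visit V.
At V: go left to E.
  Visit E.
  At E: go left to T.
    T is a leaf — visit T.
  At E: go right to H.
    Visit H.
    At H: go left to A.
      Visit A.
      At A: go left to Y.
        Visit Y.
        At Y: go left to F.
          Visit F.
          At F: no left child.
          At F: go right to B.
            Visit B.
            At B: no left child.
            At B: go right to P.
              P is a leaf — visit P.
        At Y: no right child.
      At A: go right to W.
        Visit W.
        At W: go left to R.
          R is a leaf — visit R.
        At W: no right child.
    At H: go right to D.
      D is a leaf — visit D.
At V: go right to K.
  Visit K.
  At K: no left child.
  At K: go right to C.
    Visit C.
    At C: go left to U.
      U is a leaf — visit U.
    At C: no right child.
Full pre-order sequence: V, E, T, H, A, Y, F, B, P, W, R, D, K, C, U.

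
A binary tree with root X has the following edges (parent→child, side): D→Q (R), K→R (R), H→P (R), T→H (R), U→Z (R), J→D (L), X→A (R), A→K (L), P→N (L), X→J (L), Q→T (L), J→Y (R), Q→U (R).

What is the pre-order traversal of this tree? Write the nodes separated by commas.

Pre-order visits the node, then its left subtree, then its right subtree.
Visit X.
At X: go left to J.
  Visit J.
  At J: go left to D.
    Visit D.
    At D: no left child.
    At D: go right to Q.
      Visit Q.
      At Q: go left to T.
        Visit T.
        At T: no left child.
        At T: go right to H.
          Visit H.
          At H: no left child.
          At H: go right to P.
            Visit P.
            At P: go left to N.
              N is a leaf — visit N.
            At P: no right child.
      At Q: go right to U.
        Visit U.
        At U: no left child.
        At U: go right to Z.
          Z is a leaf — visit Z.
  At J: go right to Y.
    Y is a leaf — visit Y.
At X: go right to A.
  Visit A.
  At A: go left to K.
    Visit K.
    At K: no left child.
    At K: go right to R.
      R is a leaf — visit R.
  At A: no right child.

X, J, D, Q, T, H, P, N, U, Z, Y, A, K, R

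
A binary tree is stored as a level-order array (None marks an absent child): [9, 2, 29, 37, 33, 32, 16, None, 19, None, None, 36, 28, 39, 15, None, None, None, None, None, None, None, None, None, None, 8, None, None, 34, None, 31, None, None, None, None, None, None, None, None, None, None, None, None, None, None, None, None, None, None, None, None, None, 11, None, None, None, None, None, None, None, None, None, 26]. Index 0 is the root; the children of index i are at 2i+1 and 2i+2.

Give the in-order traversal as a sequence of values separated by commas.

In-order visits the left subtree, then the node, then the right subtree.
At 9: go left to 2.
  At 2: go left to 37.
    At 37: no left child.
    Visit 37.
    At 37: go right to 19.
      19 is a leaf — visit 19.
  Visit 2.
  At 2: go right to 33.
    33 is a leaf — visit 33.
Visit 9.
At 9: go right to 29.
  At 29: go left to 32.
    At 32: go left to 36.
      36 is a leaf — visit 36.
    Visit 32.
    At 32: go right to 28.
      At 28: go left to 8.
        At 8: no left child.
        Visit 8.
        At 8: go right to 11.
          11 is a leaf — visit 11.
      Visit 28.
      At 28: no right child.
  Visit 29.
  At 29: go right to 16.
    At 16: go left to 39.
      At 39: no left child.
      Visit 39.
      At 39: go right to 34.
        34 is a leaf — visit 34.
    Visit 16.
    At 16: go right to 15.
      At 15: no left child.
      Visit 15.
      At 15: go right to 31.
        At 31: no left child.
        Visit 31.
        At 31: go right to 26.
          26 is a leaf — visit 26.

37, 19, 2, 33, 9, 36, 32, 8, 11, 28, 29, 39, 34, 16, 15, 31, 26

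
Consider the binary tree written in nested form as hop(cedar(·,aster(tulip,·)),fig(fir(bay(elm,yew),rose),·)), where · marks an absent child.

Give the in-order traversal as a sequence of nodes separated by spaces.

In-order visits the left subtree, then the node, then the right subtree.
At hop: go left to cedar.
  At cedar: no left child.
  Visit cedar.
  At cedar: go right to aster.
    At aster: go left to tulip.
      tulip is a leaf — visit tulip.
    Visit aster.
    At aster: no right child.
Visit hop.
At hop: go right to fig.
  At fig: go left to fir.
    At fir: go left to bay.
      At bay: go left to elm.
        elm is a leaf — visit elm.
      Visit bay.
      At bay: go right to yew.
        yew is a leaf — visit yew.
    Visit fir.
    At fir: go right to rose.
      rose is a leaf — visit rose.
  Visit fig.
  At fig: no right child.

cedar tulip aster hop elm bay yew fir rose fig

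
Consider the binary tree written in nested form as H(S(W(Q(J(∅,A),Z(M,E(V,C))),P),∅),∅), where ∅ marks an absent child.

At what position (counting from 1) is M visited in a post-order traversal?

3

Post-order visits the left subtree, then the right subtree, then the node.
At H: go left to S.
  At S: go left to W.
    At W: go left to Q.
      At Q: go left to J.
        At J: no left child.
        At J: go right to A.
          A is a leaf — visit A.
        Visit J.
      At Q: go right to Z.
        At Z: go left to M.
          M is a leaf — visit M.
        At Z: go right to E.
          At E: go left to V.
            V is a leaf — visit V.
          At E: go right to C.
            C is a leaf — visit C.
          Visit E.
        Visit Z.
      Visit Q.
    At W: go right to P.
      P is a leaf — visit P.
    Visit W.
  At S: no right child.
  Visit S.
At H: no right child.
Visit H.
Full post-order sequence: A, J, M, V, C, E, Z, Q, P, W, S, H.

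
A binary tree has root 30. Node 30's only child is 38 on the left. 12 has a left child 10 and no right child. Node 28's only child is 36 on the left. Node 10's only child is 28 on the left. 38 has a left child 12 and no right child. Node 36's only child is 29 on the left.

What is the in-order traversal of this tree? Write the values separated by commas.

29, 36, 28, 10, 12, 38, 30

In-order visits the left subtree, then the node, then the right subtree.
At 30: go left to 38.
  At 38: go left to 12.
    At 12: go left to 10.
      At 10: go left to 28.
        At 28: go left to 36.
          At 36: go left to 29.
            29 is a leaf — visit 29.
          Visit 36.
          At 36: no right child.
        Visit 28.
        At 28: no right child.
      Visit 10.
      At 10: no right child.
    Visit 12.
    At 12: no right child.
  Visit 38.
  At 38: no right child.
Visit 30.
At 30: no right child.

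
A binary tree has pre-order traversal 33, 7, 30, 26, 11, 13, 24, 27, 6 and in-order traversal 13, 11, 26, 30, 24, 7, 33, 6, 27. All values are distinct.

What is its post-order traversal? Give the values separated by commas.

The first element of pre-order is the root; it splits in-order into left and right subtrees.
Root 33: left subtree has 6 nodes {13, 11, 26, 30, 24, 7}, right has 2 {6, 27}.
  Root 7: left subtree has 5 nodes {13, 11, 26, 30, 24}, right has 0 { }.
    Root 30: left subtree has 3 nodes {13, 11, 26}, right has 1 {24}.
      Root 26: left subtree has 2 nodes {13, 11}, right has 0 { }.
        Root 11: left subtree has 1 node {13}, right has 0 { }.
  Root 27: left subtree has 1 node {6}, right has 0 { }.

13, 11, 26, 24, 30, 7, 6, 27, 33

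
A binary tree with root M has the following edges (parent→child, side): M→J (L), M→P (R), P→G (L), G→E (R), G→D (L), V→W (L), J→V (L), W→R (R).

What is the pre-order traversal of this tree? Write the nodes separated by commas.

Pre-order visits the node, then its left subtree, then its right subtree.
Visit M.
At M: go left to J.
  Visit J.
  At J: go left to V.
    Visit V.
    At V: go left to W.
      Visit W.
      At W: no left child.
      At W: go right to R.
        R is a leaf — visit R.
    At V: no right child.
  At J: no right child.
At M: go right to P.
  Visit P.
  At P: go left to G.
    Visit G.
    At G: go left to D.
      D is a leaf — visit D.
    At G: go right to E.
      E is a leaf — visit E.
  At P: no right child.

M, J, V, W, R, P, G, D, E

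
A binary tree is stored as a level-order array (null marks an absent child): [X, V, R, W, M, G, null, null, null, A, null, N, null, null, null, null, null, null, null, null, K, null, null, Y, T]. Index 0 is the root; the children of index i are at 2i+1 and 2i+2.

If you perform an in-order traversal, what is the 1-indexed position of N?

In-order visits the left subtree, then the node, then the right subtree.
At X: go left to V.
  At V: go left to W.
    W is a leaf — visit W.
  Visit V.
  At V: go right to M.
    At M: go left to A.
      At A: no left child.
      Visit A.
      At A: go right to K.
        K is a leaf — visit K.
    Visit M.
    At M: no right child.
Visit X.
At X: go right to R.
  At R: go left to G.
    At G: go left to N.
      At N: go left to Y.
        Y is a leaf — visit Y.
      Visit N.
      At N: go right to T.
        T is a leaf — visit T.
    Visit G.
    At G: no right child.
  Visit R.
  At R: no right child.
Full in-order sequence: W, V, A, K, M, X, Y, N, T, G, R.

8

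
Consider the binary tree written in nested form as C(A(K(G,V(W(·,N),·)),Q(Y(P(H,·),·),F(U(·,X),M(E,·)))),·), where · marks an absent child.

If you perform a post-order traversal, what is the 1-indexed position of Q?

14

Post-order visits the left subtree, then the right subtree, then the node.
At C: go left to A.
  At A: go left to K.
    At K: go left to G.
      G is a leaf — visit G.
    At K: go right to V.
      At V: go left to W.
        At W: no left child.
        At W: go right to N.
          N is a leaf — visit N.
        Visit W.
      At V: no right child.
      Visit V.
    Visit K.
  At A: go right to Q.
    At Q: go left to Y.
      At Y: go left to P.
        At P: go left to H.
          H is a leaf — visit H.
        At P: no right child.
        Visit P.
      At Y: no right child.
      Visit Y.
    At Q: go right to F.
      At F: go left to U.
        At U: no left child.
        At U: go right to X.
          X is a leaf — visit X.
        Visit U.
      At F: go right to M.
        At M: go left to E.
          E is a leaf — visit E.
        At M: no right child.
        Visit M.
      Visit F.
    Visit Q.
  Visit A.
At C: no right child.
Visit C.
Full post-order sequence: G, N, W, V, K, H, P, Y, X, U, E, M, F, Q, A, C.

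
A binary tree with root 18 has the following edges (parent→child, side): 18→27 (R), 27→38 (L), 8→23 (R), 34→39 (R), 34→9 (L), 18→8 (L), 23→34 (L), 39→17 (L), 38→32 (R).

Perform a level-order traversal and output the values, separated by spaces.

Level-order visits nodes level by level from the root, left to right within each level.
Level 0: 18
Level 1: 8, 27
Level 2: 23, 38
Level 3: 34, 32
Level 4: 9, 39
Level 5: 17

18 8 27 23 38 34 32 9 39 17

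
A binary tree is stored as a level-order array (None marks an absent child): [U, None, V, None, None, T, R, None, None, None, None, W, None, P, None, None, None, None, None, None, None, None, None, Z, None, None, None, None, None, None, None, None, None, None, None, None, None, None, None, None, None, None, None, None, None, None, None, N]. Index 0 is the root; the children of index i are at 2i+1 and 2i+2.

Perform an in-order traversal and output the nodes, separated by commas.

In-order visits the left subtree, then the node, then the right subtree.
At U: no left child.
Visit U.
At U: go right to V.
  At V: go left to T.
    At T: go left to W.
      At W: go left to Z.
        At Z: go left to N.
          N is a leaf — visit N.
        Visit Z.
        At Z: no right child.
      Visit W.
      At W: no right child.
    Visit T.
    At T: no right child.
  Visit V.
  At V: go right to R.
    At R: go left to P.
      P is a leaf — visit P.
    Visit R.
    At R: no right child.

U, N, Z, W, T, V, P, R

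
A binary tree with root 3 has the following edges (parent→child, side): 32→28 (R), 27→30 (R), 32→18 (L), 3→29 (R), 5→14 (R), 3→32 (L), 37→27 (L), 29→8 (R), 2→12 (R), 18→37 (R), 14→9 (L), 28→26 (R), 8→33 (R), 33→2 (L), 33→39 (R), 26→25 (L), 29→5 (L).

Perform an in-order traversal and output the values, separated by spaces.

In-order visits the left subtree, then the node, then the right subtree.
At 3: go left to 32.
  At 32: go left to 18.
    At 18: no left child.
    Visit 18.
    At 18: go right to 37.
      At 37: go left to 27.
        At 27: no left child.
        Visit 27.
        At 27: go right to 30.
          30 is a leaf — visit 30.
      Visit 37.
      At 37: no right child.
  Visit 32.
  At 32: go right to 28.
    At 28: no left child.
    Visit 28.
    At 28: go right to 26.
      At 26: go left to 25.
        25 is a leaf — visit 25.
      Visit 26.
      At 26: no right child.
Visit 3.
At 3: go right to 29.
  At 29: go left to 5.
    At 5: no left child.
    Visit 5.
    At 5: go right to 14.
      At 14: go left to 9.
        9 is a leaf — visit 9.
      Visit 14.
      At 14: no right child.
  Visit 29.
  At 29: go right to 8.
    At 8: no left child.
    Visit 8.
    At 8: go right to 33.
      At 33: go left to 2.
        At 2: no left child.
        Visit 2.
        At 2: go right to 12.
          12 is a leaf — visit 12.
      Visit 33.
      At 33: go right to 39.
        39 is a leaf — visit 39.

18 27 30 37 32 28 25 26 3 5 9 14 29 8 2 12 33 39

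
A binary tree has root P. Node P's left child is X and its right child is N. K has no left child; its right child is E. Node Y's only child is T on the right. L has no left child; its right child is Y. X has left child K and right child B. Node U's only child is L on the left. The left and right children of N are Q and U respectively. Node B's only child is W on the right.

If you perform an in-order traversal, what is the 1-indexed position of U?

In-order visits the left subtree, then the node, then the right subtree.
At P: go left to X.
  At X: go left to K.
    At K: no left child.
    Visit K.
    At K: go right to E.
      E is a leaf — visit E.
  Visit X.
  At X: go right to B.
    At B: no left child.
    Visit B.
    At B: go right to W.
      W is a leaf — visit W.
Visit P.
At P: go right to N.
  At N: go left to Q.
    Q is a leaf — visit Q.
  Visit N.
  At N: go right to U.
    At U: go left to L.
      At L: no left child.
      Visit L.
      At L: go right to Y.
        At Y: no left child.
        Visit Y.
        At Y: go right to T.
          T is a leaf — visit T.
    Visit U.
    At U: no right child.
Full in-order sequence: K, E, X, B, W, P, Q, N, L, Y, T, U.

12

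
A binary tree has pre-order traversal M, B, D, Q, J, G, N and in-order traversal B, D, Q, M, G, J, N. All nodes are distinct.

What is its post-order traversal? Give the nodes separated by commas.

Q, D, B, G, N, J, M

The first element of pre-order is the root; it splits in-order into left and right subtrees.
Root M: left subtree has 3 nodes {B, D, Q}, right has 3 {G, J, N}.
  Root B: left subtree has 0 nodes { }, right has 2 {D, Q}.
    Root D: left subtree has 0 nodes { }, right has 1 {Q}.
  Root J: left subtree has 1 node {G}, right has 1 {N}.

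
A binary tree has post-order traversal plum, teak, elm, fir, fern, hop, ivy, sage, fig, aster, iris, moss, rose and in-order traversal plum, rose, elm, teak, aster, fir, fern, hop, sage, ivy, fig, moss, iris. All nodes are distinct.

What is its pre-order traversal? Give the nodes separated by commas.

The last element of post-order is the root; it splits in-order into left and right subtrees.
Root rose: left subtree has 1 node {plum}, right has 11 {elm, teak, aster, fir, fern, hop, sage, ivy, fig, moss, iris}.
  Root moss: left subtree has 9 nodes {elm, teak, aster, fir, fern, hop, sage, ivy, fig}, right has 1 {iris}.
    Root aster: left subtree has 2 nodes {elm, teak}, right has 6 {fir, fern, hop, sage, ivy, fig}.
      Root elm: left subtree has 0 nodes { }, right has 1 {teak}.
      Root fig: left subtree has 5 nodes {fir, fern, hop, sage, ivy}, right has 0 { }.
        Root sage: left subtree has 3 nodes {fir, fern, hop}, right has 1 {ivy}.
          Root hop: left subtree has 2 nodes {fir, fern}, right has 0 { }.
            Root fern: left subtree has 1 node {fir}, right has 0 { }.

rose, plum, moss, aster, elm, teak, fig, sage, hop, fern, fir, ivy, iris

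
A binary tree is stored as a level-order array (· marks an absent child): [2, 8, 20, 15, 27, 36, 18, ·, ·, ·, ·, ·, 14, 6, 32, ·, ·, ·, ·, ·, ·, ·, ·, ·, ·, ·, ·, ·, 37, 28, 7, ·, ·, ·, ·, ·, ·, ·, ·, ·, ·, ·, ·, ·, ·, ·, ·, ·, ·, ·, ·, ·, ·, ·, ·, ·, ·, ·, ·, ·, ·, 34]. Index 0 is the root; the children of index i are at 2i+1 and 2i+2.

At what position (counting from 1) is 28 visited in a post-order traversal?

8

Post-order visits the left subtree, then the right subtree, then the node.
At 2: go left to 8.
  At 8: go left to 15.
    15 is a leaf — visit 15.
  At 8: go right to 27.
    27 is a leaf — visit 27.
  Visit 8.
At 2: go right to 20.
  At 20: go left to 36.
    At 36: no left child.
    At 36: go right to 14.
      14 is a leaf — visit 14.
    Visit 36.
  At 20: go right to 18.
    At 18: go left to 6.
      At 6: no left child.
      At 6: go right to 37.
        37 is a leaf — visit 37.
      Visit 6.
    At 18: go right to 32.
      At 32: go left to 28.
        28 is a leaf — visit 28.
      At 32: go right to 7.
        At 7: go left to 34.
          34 is a leaf — visit 34.
        At 7: no right child.
        Visit 7.
      Visit 32.
    Visit 18.
  Visit 20.
Visit 2.
Full post-order sequence: 15, 27, 8, 14, 36, 37, 6, 28, 34, 7, 32, 18, 20, 2.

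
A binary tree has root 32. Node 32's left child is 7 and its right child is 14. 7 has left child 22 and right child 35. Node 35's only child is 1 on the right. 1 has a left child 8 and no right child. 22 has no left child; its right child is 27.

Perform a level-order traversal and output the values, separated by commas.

32, 7, 14, 22, 35, 27, 1, 8

Level-order visits nodes level by level from the root, left to right within each level.
Level 0: 32
Level 1: 7, 14
Level 2: 22, 35
Level 3: 27, 1
Level 4: 8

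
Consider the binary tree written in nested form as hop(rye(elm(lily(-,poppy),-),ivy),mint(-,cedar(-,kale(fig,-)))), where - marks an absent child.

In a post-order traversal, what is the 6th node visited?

Post-order visits the left subtree, then the right subtree, then the node.
At hop: go left to rye.
  At rye: go left to elm.
    At elm: go left to lily.
      At lily: no left child.
      At lily: go right to poppy.
        poppy is a leaf — visit poppy.
      Visit lily.
    At elm: no right child.
    Visit elm.
  At rye: go right to ivy.
    ivy is a leaf — visit ivy.
  Visit rye.
At hop: go right to mint.
  At mint: no left child.
  At mint: go right to cedar.
    At cedar: no left child.
    At cedar: go right to kale.
      At kale: go left to fig.
        fig is a leaf — visit fig.
      At kale: no right child.
      Visit kale.
    Visit cedar.
  Visit mint.
Visit hop.
Full post-order sequence: poppy, lily, elm, ivy, rye, fig, kale, cedar, mint, hop.

fig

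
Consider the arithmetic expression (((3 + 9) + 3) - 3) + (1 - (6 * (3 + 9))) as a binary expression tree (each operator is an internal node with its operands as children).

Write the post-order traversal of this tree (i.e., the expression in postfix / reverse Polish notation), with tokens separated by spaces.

3 9 + 3 + 3 - 1 6 3 9 + * - +

Post-order on an expression tree gives postfix notation: for each operator, emit left operand, right operand, then the operator.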